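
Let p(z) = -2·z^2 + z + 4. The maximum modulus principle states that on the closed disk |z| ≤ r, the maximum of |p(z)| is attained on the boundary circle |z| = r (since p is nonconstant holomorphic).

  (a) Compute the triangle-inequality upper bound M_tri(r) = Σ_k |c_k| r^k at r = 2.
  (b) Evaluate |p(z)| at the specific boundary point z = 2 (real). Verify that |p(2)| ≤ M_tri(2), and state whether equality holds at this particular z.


Coefficients: c_0 = 4, c_1 = 1, c_2 = -2. Radius r = 2.
Part (a). Triangle bound: M_tri(r) = Σ_k |c_k| r^k
  = |4|·2^0 + |1|·2^1 + |-2|·2^2
  = 4 + 2 + 8 = 14.
This bounds M(r) := max_{|z|=r} |p(z)| from above; equality holds iff all terms c_k z^k can be made to align in phase at a single z on |z|=r.
Part (b). At z = 2 (real, on the circle |z| = r):
  p(2) = (4)·2^0 + (1)·2^1 + (-2)·2^2 = -2.
  |p(2)| = 2.
Check: |p(2)| = 2 ≤ 14 = M_tri(2). ✓ Equality does not hold at z = 2 (the coefficients have mixed signs, so the terms do not all align in phase there).

M_tri(2) = 14; |p(2)| = 2; equality at z=2: no.


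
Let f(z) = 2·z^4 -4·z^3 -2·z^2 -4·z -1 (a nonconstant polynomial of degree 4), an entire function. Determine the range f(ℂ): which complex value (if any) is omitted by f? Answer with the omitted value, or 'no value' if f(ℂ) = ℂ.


Little Picard bounds the complement of f(ℂ) to at most one point.
For every w ∈ ℂ, the equation p(z) − w = 0 is a nonconstant polynomial in z and hence has at least one root by the fundamental theorem of algebra. So p is surjective onto ℂ, omitting no value.

Omitted value: no value.


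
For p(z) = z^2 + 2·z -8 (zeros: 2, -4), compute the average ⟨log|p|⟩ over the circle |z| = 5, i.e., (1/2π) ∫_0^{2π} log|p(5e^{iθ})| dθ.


Zeros: -4, 2; r = 5.
Inside |z| < r: -4, 2. Outside (|z| ≥ r): ∅.
p(0) = -8, so log|p(0)| = log(8) = 2.0794.
Apply Jensen: I(r) = log|p(0)| + Σ_k log(r/|z_k|), summed over zeros inside |z| < r.
  log(r/|z_k|) for z_k = 2: log(5/2) = 0.9163
  log(r/|z_k|) for z_k = -4: log(5/4) = 0.2231
Sum over inside zeros: 1.1394.
I(r) = log|p(0)| + (inside sum) = 2.0794 + 1.1394 = 3.2189.
Closed form (all zeros inside, monic): I(r) = n·log(r) = 2·log(5) = 3.2189. ✓

I(r) ≈ 3.2189.


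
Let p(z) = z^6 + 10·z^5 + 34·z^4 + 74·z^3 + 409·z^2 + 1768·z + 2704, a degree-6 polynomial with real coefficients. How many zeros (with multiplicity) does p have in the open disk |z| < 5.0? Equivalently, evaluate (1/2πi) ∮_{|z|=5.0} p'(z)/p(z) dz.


The zeros of p are: (-3 + 2i), (-3 - 2i), -4, (2 + 3i), (2 - 3i), -4.
Their magnitudes are: 3.606, 3.606, 4, 3.606, 3.606, 4.
Zeros with |z| < R = 5.0: (-3 + 2i), (-3 - 2i), -4, (2 + 3i), (2 - 3i), -4.
Count = 6.
By the argument principle, (1/2πi) ∮_{|z|=R} p'(z)/p(z) dz equals exactly this count.

Number of zeros inside |z| < 5.0: 6.


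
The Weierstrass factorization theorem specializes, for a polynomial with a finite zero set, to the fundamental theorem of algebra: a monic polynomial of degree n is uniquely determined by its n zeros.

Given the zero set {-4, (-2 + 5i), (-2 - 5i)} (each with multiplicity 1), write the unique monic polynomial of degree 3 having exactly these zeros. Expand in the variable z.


The polynomial is p(z) = ∏_{α ∈ S} (z − α), where S = {-4, (-2 + 5i), (-2 - 5i)}.
Expanding the product yields: p(z) = z^3 + 8·z^2 + 45·z + 116.
Note conjugate pairs combine to real quadratics: (z − (-2+5i))(z − (-2−5i)) = z² + 4z + 29.
The resulting polynomial has degree 3 and real coefficients as required.

p(z) = z^3 + 8·z^2 + 45·z + 116.


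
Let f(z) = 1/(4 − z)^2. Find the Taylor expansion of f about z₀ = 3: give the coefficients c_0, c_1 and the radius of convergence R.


Let w = z − z₀, so z = z₀ + w.
Then 4 − z = 4 − (z₀ + w) = (4 − z₀) − w = 1 − w.
f(z) = 1/(1 − w)^2 = (1/(1)^2) · (1 − w/(1))^{−2}.
By the binomial series (1−u)^{−2} = Σ_{n≥0} C(n+1, 1) u^n for |u|<1, with u = w/(1):
  c_n = C(n+1, 1) / (1)^(n+2).
  c_0 = 1/(1)^2 = 1.
  c_1 = 2/(1)^3 = 2.
The series is valid for |w/d| < 1, i.e. |z − z₀| < |d|.
Radius of convergence: R = |4 − z₀| = |1| = 1 (distance from z₀ to the singularity z = 4).

c_0 = 1, c_1 = 2; R = 1.


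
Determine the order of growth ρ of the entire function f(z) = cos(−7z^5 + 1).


Write cos(w) = (e^{iw} ± e^{−iw})/(2 or 2i), so |cos(w)| ≤ e^{|w|}. With w = −7z^5 + 1, |w| ≤ 7r^5 + 1 on |z|=r, giving M(r) ≤ e^{7r^5 + 1} and ρ ≤ 5. For the lower bound, choose z on |z|=r with -7z^5 purely imaginary of modulus 7r^5; then |cos(−7z^5 + 1)| grows like e^{7r^5}/2, so ρ ≥ 5. Hence ρ = 5.
Therefore ρ = 5.

Order ρ = 5.


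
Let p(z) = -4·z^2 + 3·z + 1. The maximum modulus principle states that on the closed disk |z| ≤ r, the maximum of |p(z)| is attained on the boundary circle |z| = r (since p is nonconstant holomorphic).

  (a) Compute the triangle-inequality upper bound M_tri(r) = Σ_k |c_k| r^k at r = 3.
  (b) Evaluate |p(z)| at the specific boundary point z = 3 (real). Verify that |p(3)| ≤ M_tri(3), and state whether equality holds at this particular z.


Coefficients: c_0 = 1, c_1 = 3, c_2 = -4. Radius r = 3.
Part (a). Triangle bound: M_tri(r) = Σ_k |c_k| r^k
  = |1|·3^0 + |3|·3^1 + |-4|·3^2
  = 1 + 9 + 36 = 46.
This bounds M(r) := max_{|z|=r} |p(z)| from above; equality holds iff all terms c_k z^k can be made to align in phase at a single z on |z|=r.
Part (b). At z = 3 (real, on the circle |z| = r):
  p(3) = (1)·3^0 + (3)·3^1 + (-4)·3^2 = -26.
  |p(3)| = 26.
Check: |p(3)| = 26 ≤ 46 = M_tri(3). ✓ Equality does not hold at z = 3 (the coefficients have mixed signs, so the terms do not all align in phase there).

M_tri(3) = 46; |p(3)| = 26; equality at z=3: no.


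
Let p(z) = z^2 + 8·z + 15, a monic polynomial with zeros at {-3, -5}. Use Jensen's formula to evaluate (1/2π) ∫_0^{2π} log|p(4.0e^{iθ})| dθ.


Zeros: -5, -3; r = 4.0.
Inside |z| < r: -3. Outside (|z| ≥ r): -5.
p(0) = 15, so log|p(0)| = log(15) = 2.7081.
Apply Jensen: I(r) = log|p(0)| + Σ_k log(r/|z_k|), summed over zeros inside |z| < r.
  log(r/|z_k|) for z_k = -3: log(4.0/3) = 0.2877
  Outside zeros (-5) contribute nothing to the Jensen sum.
Sum over inside zeros: 0.2877.
I(r) = log|p(0)| + (inside sum) = 2.7081 + 0.2877 = 2.9957.
Note: since some zeros are outside |z| ≤ r, the simplified n·log(r) form does NOT apply — only the inside zeros contribute.

I(r) ≈ 2.9957.


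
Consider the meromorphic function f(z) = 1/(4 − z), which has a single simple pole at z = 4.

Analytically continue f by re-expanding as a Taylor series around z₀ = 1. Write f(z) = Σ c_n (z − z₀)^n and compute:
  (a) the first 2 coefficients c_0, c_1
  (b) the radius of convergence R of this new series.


Let w = z − z₀, so z = z₀ + w.
Then 4 − z = 4 − (z₀ + w) = (4 − z₀) − w = 3 − w.
f(z) = 1/(3 − w) = (1/(3)) · 1/(1 − w/(3)) = Σ_{n≥0} w^n / (3)^(n+1).
So c_n = 1/(3)^(n+1):
  c_0 = 1/(3)^1 = 1/3.
  c_1 = 1/(3)^2 = 1/9.
The series is valid for |w/d| < 1, i.e. |z − z₀| < |d|.
Radius of convergence: R = |4 − z₀| = |3| = 3 (distance from z₀ to the singularity z = 4).

c_0 = 1/3, c_1 = 1/9; R = 3.


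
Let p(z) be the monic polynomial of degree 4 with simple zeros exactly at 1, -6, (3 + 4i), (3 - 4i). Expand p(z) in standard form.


The polynomial is p(z) = ∏_{α ∈ S} (z − α), where S = {1, -6, (3 + 4i), (3 - 4i)}.
Expanding the product yields: p(z) = z^4 -z^3 -11·z^2 + 161·z -150.
Note conjugate pairs combine to real quadratics: (z − (3+4i))(z − (3−4i)) = z² − 6z + 25.
The resulting polynomial has degree 4 and real coefficients as required.

p(z) = z^4 -z^3 -11·z^2 + 161·z -150.


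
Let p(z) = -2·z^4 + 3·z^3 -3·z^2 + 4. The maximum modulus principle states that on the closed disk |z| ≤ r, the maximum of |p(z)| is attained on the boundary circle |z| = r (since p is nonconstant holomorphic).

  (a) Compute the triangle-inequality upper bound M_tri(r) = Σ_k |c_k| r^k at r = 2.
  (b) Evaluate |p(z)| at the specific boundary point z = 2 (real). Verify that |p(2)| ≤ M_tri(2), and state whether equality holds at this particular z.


Coefficients: c_0 = 4, c_1 = 0, c_2 = -3, c_3 = 3, c_4 = -2. Radius r = 2.
Part (a). Triangle bound: M_tri(r) = Σ_k |c_k| r^k
  = |4|·2^0 + |0|·2^1 + |-3|·2^2 + |3|·2^3 + |-2|·2^4
  = 4 + 0 + 12 + 24 + 32 = 72.
This bounds M(r) := max_{|z|=r} |p(z)| from above; equality holds iff all terms c_k z^k can be made to align in phase at a single z on |z|=r.
Part (b). At z = 2 (real, on the circle |z| = r):
  p(2) = (4)·2^0 + (0)·2^1 + (-3)·2^2 + (3)·2^3 + (-2)·2^4 = -16.
  |p(2)| = 16.
Check: |p(2)| = 16 ≤ 72 = M_tri(2). ✓ Equality does not hold at z = 2 (the coefficients have mixed signs, so the terms do not all align in phase there).

M_tri(2) = 72; |p(2)| = 16; equality at z=2: no.


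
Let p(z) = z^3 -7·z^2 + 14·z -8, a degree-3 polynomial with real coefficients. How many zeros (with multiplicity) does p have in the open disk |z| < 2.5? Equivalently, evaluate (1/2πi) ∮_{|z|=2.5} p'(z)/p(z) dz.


The zeros of p are: 2, 1, 4.
Their magnitudes are: 2, 1, 4.
Zeros with |z| < R = 2.5: 2, 1.
Count = 2.
By the argument principle, (1/2πi) ∮_{|z|=R} p'(z)/p(z) dz equals exactly this count.

Number of zeros inside |z| < 2.5: 2.


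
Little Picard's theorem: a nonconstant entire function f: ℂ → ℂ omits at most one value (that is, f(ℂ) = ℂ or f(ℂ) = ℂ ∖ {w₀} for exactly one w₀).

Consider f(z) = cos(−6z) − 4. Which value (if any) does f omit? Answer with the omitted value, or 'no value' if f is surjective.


Little Picard bounds the complement of f(ℂ) to at most one point.
cos is entire and surjective onto ℂ: for every w ∈ ℂ, cos(ζ) = w has a solution ζ ∈ ℂ (e.g., via the complex inverse arccos). With ζ = −6z this gives z = ζ/(-6). Then 1·cos(−6z) takes every value in 1·ℂ = ℂ, and adding -4 is a bijection of ℂ. So f is surjective and omits no value. (Note: only on the real line is cos bounded by [−1, 1].)

Omitted value: no value.


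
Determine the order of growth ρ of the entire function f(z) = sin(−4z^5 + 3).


Write sin(w) = (e^{iw} ± e^{−iw})/(2 or 2i), so |sin(w)| ≤ e^{|w|}. With w = −4z^5 + 3, |w| ≤ 4r^5 + 3 on |z|=r, giving M(r) ≤ e^{4r^5 + 3} and ρ ≤ 5. For the lower bound, choose z on |z|=r with -4z^5 purely imaginary of modulus 4r^5; then |sin(−4z^5 + 3)| grows like e^{4r^5}/2, so ρ ≥ 5. Hence ρ = 5.
Therefore ρ = 5.

Order ρ = 5.


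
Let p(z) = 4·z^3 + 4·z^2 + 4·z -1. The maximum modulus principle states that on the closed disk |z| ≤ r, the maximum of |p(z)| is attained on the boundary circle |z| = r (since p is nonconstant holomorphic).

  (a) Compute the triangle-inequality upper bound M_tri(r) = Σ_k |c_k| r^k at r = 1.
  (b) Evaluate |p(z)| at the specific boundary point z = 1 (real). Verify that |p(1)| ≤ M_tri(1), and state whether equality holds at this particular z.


Coefficients: c_0 = -1, c_1 = 4, c_2 = 4, c_3 = 4. Radius r = 1.
Part (a). Triangle bound: M_tri(r) = Σ_k |c_k| r^k
  = |-1|·1^0 + |4|·1^1 + |4|·1^2 + |4|·1^3
  = 1 + 4 + 4 + 4 = 13.
This bounds M(r) := max_{|z|=r} |p(z)| from above; equality holds iff all terms c_k z^k can be made to align in phase at a single z on |z|=r.
Part (b). At z = 1 (real, on the circle |z| = r):
  p(1) = (-1)·1^0 + (4)·1^1 + (4)·1^2 + (4)·1^3 = 11.
  |p(1)| = 11.
Check: |p(1)| = 11 ≤ 13 = M_tri(1). ✓ Equality does not hold at z = 1 (the coefficients have mixed signs, so the terms do not all align in phase there).

M_tri(1) = 13; |p(1)| = 11; equality at z=1: no.


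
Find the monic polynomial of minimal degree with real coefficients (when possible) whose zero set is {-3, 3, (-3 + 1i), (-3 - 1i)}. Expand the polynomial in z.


The polynomial is p(z) = ∏_{α ∈ S} (z − α), where S = {-3, 3, (-3 + 1i), (-3 - 1i)}.
Expanding the product yields: p(z) = z^4 + 6·z^3 + z^2 -54·z -90.
Note conjugate pairs combine to real quadratics: (z − (-3+1i))(z − (-3−1i)) = z² + 6z + 10.
The resulting polynomial has degree 4 and real coefficients as required.

p(z) = z^4 + 6·z^3 + z^2 -54·z -90.


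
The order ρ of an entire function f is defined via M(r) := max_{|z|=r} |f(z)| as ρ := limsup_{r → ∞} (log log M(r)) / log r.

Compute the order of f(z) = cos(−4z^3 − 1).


Write cos(w) = (e^{iw} ± e^{−iw})/(2 or 2i), so |cos(w)| ≤ e^{|w|}. With w = −4z^3 − 1, |w| ≤ 4r^3 + 1 on |z|=r, giving M(r) ≤ e^{4r^3 + 1} and ρ ≤ 3. For the lower bound, choose z on |z|=r with -4z^3 purely imaginary of modulus 4r^3; then |cos(−4z^3 − 1)| grows like e^{4r^3}/2, so ρ ≥ 3. Hence ρ = 3.
Therefore ρ = 3.

Order ρ = 3.


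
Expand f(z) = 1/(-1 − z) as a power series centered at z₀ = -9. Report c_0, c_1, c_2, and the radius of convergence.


Let w = z − z₀, so z = z₀ + w.
Then -1 − z = -1 − (z₀ + w) = (-1 − z₀) − w = 8 − w.
f(z) = 1/(8 − w) = (1/(8)) · 1/(1 − w/(8)) = Σ_{n≥0} w^n / (8)^(n+1).
So c_n = 1/(8)^(n+1):
  c_0 = 1/(8)^1 = 1/8.
  c_1 = 1/(8)^2 = 1/64.
  c_2 = 1/(8)^3 = 1/512.
The series is valid for |w/d| < 1, i.e. |z − z₀| < |d|.
Radius of convergence: R = |-1 − z₀| = |8| = 8 (distance from z₀ to the singularity z = -1).

c_0 = 1/8, c_1 = 1/64, c_2 = 1/512; R = 8.


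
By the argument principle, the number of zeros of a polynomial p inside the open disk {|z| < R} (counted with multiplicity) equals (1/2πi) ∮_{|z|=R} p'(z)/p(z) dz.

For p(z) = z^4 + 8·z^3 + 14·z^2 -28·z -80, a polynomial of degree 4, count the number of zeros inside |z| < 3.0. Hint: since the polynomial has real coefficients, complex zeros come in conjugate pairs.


The zeros of p are: (-3 + 1i), (-3 - 1i), 2, -4.
Their magnitudes are: 3.162, 3.162, 2, 4.
Zeros with |z| < R = 3.0: 2.
Count = 1.
By the argument principle, (1/2πi) ∮_{|z|=R} p'(z)/p(z) dz equals exactly this count.

Number of zeros inside |z| < 3.0: 1.


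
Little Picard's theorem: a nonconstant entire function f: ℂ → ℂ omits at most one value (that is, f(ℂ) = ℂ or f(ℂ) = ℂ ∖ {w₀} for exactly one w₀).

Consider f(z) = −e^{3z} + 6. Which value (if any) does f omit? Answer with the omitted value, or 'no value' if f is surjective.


Little Picard bounds the complement of f(ℂ) to at most one point.
e^{3z} is never zero on ℂ, so -1·e^{3z} takes every value in ℂ ∖ {0}. Adding 6 shifts the range to ℂ ∖ {6}. Thus f omits exactly the value 6.

Omitted value: 6.


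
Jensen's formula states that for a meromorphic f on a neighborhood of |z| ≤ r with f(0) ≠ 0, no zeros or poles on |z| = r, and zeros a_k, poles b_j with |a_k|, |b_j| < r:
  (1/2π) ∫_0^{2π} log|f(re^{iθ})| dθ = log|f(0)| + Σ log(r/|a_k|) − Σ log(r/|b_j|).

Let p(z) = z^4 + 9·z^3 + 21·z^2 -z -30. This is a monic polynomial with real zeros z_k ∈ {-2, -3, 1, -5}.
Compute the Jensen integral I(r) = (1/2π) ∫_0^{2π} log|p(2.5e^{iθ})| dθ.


Zeros: -5, -3, -2, 1; r = 2.5.
Inside |z| < r: -2, 1. Outside (|z| ≥ r): -5, -3.
p(0) = -30, so log|p(0)| = log(30) = 3.4012.
Apply Jensen: I(r) = log|p(0)| + Σ_k log(r/|z_k|), summed over zeros inside |z| < r.
  log(r/|z_k|) for z_k = -2: log(2.5/2) = 0.2231
  log(r/|z_k|) for z_k = 1: log(2.5/1) = 0.9163
  Outside zeros (-5, -3) contribute nothing to the Jensen sum.
Sum over inside zeros: 1.1394.
I(r) = log|p(0)| + (inside sum) = 3.4012 + 1.1394 = 4.5406.
Note: since some zeros are outside |z| ≤ r, the simplified n·log(r) form does NOT apply — only the inside zeros contribute.

I(r) ≈ 4.5406.


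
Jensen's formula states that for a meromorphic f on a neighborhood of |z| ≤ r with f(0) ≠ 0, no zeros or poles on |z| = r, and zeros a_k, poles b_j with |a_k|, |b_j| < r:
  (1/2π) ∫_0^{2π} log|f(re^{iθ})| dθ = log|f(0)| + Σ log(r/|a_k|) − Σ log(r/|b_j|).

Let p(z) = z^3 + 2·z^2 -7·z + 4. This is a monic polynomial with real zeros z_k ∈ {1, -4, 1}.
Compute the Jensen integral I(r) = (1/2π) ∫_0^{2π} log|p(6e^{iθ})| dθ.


Zeros: -4, 1, 1; r = 6.
Inside |z| < r: -4, 1, 1. Outside (|z| ≥ r): ∅.
p(0) = 4, so log|p(0)| = log(4) = 1.3863.
Apply Jensen: I(r) = log|p(0)| + Σ_k log(r/|z_k|), summed over zeros inside |z| < r.
  log(r/|z_k|) for z_k = 1: log(6/1) = 1.7918
  log(r/|z_k|) for z_k = -4: log(6/4) = 0.4055
  log(r/|z_k|) for z_k = 1: log(6/1) = 1.7918
Sum over inside zeros: 3.9890.
I(r) = log|p(0)| + (inside sum) = 1.3863 + 3.9890 = 5.3753.
Closed form (all zeros inside, monic): I(r) = n·log(r) = 3·log(6) = 5.3753. ✓

I(r) ≈ 5.3753.


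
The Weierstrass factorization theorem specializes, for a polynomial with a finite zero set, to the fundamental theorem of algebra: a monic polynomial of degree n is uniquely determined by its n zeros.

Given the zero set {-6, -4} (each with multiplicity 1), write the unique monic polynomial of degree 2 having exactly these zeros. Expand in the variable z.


The polynomial is p(z) = ∏_{α ∈ S} (z − α), where S = {-6, -4}.
Expanding the product yields: p(z) = z^2 + 10·z + 24.
The resulting polynomial has degree 2 and real coefficients as required.

p(z) = z^2 + 10·z + 24.


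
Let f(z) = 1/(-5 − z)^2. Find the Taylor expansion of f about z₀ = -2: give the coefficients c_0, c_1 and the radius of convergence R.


Let w = z − z₀, so z = z₀ + w.
Then -5 − z = -5 − (z₀ + w) = (-5 − z₀) − w = -3 − w.
f(z) = 1/(-3 − w)^2 = (1/(-3)^2) · (1 − w/(-3))^{−2}.
By the binomial series (1−u)^{−2} = Σ_{n≥0} C(n+1, 1) u^n for |u|<1, with u = w/(-3):
  c_n = C(n+1, 1) / (-3)^(n+2).
  c_0 = 1/(-3)^2 = 1/9.
  c_1 = 2/(-3)^3 = -2/27.
The series is valid for |w/d| < 1, i.e. |z − z₀| < |d|.
Radius of convergence: R = |-5 − z₀| = |-3| = 3 (distance from z₀ to the singularity z = -5).

c_0 = 1/9, c_1 = -2/27; R = 3.


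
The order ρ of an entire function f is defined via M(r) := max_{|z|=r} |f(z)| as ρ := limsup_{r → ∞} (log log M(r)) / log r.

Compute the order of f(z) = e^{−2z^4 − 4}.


|e^{−2z^4 − 4}| = e^{Re(-2·z^4) + -4} ≤ e^{2|z|^4 + -4} = e^{2r^4 + -4} on |z| = r, so ρ ≤ 4. Choosing z on |z|=r so that -2·z^4 is real positive (always possible by picking arg z appropriately) gives |f(z)| = e^{2r^4 + -4}, matching the bound. The additive constant -4 does not affect log log M(r) ~ 4·log r. Hence ρ = 4.
Therefore ρ = 4.

Order ρ = 4.


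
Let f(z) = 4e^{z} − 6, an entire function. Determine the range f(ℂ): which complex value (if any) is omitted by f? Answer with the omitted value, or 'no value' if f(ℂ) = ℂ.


Little Picard bounds the complement of f(ℂ) to at most one point.
e^{z} is never zero on ℂ, so 4·e^{z} takes every value in ℂ ∖ {0}. Adding -6 shifts the range to ℂ ∖ {-6}. Thus f omits exactly the value -6.

Omitted value: -6.


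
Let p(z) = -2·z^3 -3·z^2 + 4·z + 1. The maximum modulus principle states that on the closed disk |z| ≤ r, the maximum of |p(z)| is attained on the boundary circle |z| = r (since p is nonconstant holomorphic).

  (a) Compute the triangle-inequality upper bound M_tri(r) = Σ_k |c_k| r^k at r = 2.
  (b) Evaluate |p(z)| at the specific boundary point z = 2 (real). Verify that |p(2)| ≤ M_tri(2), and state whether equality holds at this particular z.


Coefficients: c_0 = 1, c_1 = 4, c_2 = -3, c_3 = -2. Radius r = 2.
Part (a). Triangle bound: M_tri(r) = Σ_k |c_k| r^k
  = |1|·2^0 + |4|·2^1 + |-3|·2^2 + |-2|·2^3
  = 1 + 8 + 12 + 16 = 37.
This bounds M(r) := max_{|z|=r} |p(z)| from above; equality holds iff all terms c_k z^k can be made to align in phase at a single z on |z|=r.
Part (b). At z = 2 (real, on the circle |z| = r):
  p(2) = (1)·2^0 + (4)·2^1 + (-3)·2^2 + (-2)·2^3 = -19.
  |p(2)| = 19.
Check: |p(2)| = 19 ≤ 37 = M_tri(2). ✓ Equality does not hold at z = 2 (the coefficients have mixed signs, so the terms do not all align in phase there).

M_tri(2) = 37; |p(2)| = 19; equality at z=2: no.


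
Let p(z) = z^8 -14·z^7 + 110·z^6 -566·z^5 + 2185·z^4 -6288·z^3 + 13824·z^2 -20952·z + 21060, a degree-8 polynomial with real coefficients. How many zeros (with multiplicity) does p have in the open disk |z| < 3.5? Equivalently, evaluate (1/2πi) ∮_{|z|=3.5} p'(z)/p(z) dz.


The zeros of p are: (1 + 3i), (1 - 3i), (3 + 3i), (3 - 3i), (0 + 3i), (0 - 3i), (3 + 2i), (3 - 2i).
Their magnitudes are: 3.162, 3.162, 4.243, 4.243, 3, 3, 3.606, 3.606.
Zeros with |z| < R = 3.5: (1 + 3i), (1 - 3i), (0 + 3i), (0 - 3i).
Count = 4.
By the argument principle, (1/2πi) ∮_{|z|=R} p'(z)/p(z) dz equals exactly this count.

Number of zeros inside |z| < 3.5: 4.


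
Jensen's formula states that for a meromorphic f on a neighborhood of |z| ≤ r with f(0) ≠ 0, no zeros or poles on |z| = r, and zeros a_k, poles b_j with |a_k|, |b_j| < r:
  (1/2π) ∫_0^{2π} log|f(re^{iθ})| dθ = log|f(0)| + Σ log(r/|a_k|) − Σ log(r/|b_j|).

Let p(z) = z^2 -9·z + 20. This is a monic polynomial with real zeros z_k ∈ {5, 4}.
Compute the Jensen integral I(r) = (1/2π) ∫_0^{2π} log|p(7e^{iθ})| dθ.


Zeros: 4, 5; r = 7.
Inside |z| < r: 4, 5. Outside (|z| ≥ r): ∅.
p(0) = 20, so log|p(0)| = log(20) = 2.9957.
Apply Jensen: I(r) = log|p(0)| + Σ_k log(r/|z_k|), summed over zeros inside |z| < r.
  log(r/|z_k|) for z_k = 5: log(7/5) = 0.3365
  log(r/|z_k|) for z_k = 4: log(7/4) = 0.5596
Sum over inside zeros: 0.8961.
I(r) = log|p(0)| + (inside sum) = 2.9957 + 0.8961 = 3.8918.
Closed form (all zeros inside, monic): I(r) = n·log(r) = 2·log(7) = 3.8918. ✓

I(r) ≈ 3.8918.


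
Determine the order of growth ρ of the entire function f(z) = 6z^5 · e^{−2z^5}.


M(r) = max_{|z|=r} |6|·|z|^5·|e^{−2z^5}| = 6·r^5 · e^{2r^5} (the factors attain their maxima compatibly on |z|=r). Then log M(r) = log 6 + 5·log r + 2r^5, dominated by the last term, so log log M(r) ~ 5·log r. The polynomial factor 6z^5 contributes only a log r term and does not affect the order. ρ = 5.
Therefore ρ = 5.

Order ρ = 5.


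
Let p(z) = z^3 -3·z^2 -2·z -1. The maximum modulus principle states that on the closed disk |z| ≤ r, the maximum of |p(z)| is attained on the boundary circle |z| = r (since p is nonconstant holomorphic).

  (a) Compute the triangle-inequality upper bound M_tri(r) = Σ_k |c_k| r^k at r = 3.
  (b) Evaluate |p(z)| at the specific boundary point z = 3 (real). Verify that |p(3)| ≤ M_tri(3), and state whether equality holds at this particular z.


Coefficients: c_0 = -1, c_1 = -2, c_2 = -3, c_3 = 1. Radius r = 3.
Part (a). Triangle bound: M_tri(r) = Σ_k |c_k| r^k
  = |-1|·3^0 + |-2|·3^1 + |-3|·3^2 + |1|·3^3
  = 1 + 6 + 27 + 27 = 61.
This bounds M(r) := max_{|z|=r} |p(z)| from above; equality holds iff all terms c_k z^k can be made to align in phase at a single z on |z|=r.
Part (b). At z = 3 (real, on the circle |z| = r):
  p(3) = (-1)·3^0 + (-2)·3^1 + (-3)·3^2 + (1)·3^3 = -7.
  |p(3)| = 7.
Check: |p(3)| = 7 ≤ 61 = M_tri(3). ✓ Equality does not hold at z = 3 (the coefficients have mixed signs, so the terms do not all align in phase there).

M_tri(3) = 61; |p(3)| = 7; equality at z=3: no.


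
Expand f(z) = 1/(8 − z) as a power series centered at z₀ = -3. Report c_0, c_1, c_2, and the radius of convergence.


Let w = z − z₀, so z = z₀ + w.
Then 8 − z = 8 − (z₀ + w) = (8 − z₀) − w = 11 − w.
f(z) = 1/(11 − w) = (1/(11)) · 1/(1 − w/(11)) = Σ_{n≥0} w^n / (11)^(n+1).
So c_n = 1/(11)^(n+1):
  c_0 = 1/(11)^1 = 1/11.
  c_1 = 1/(11)^2 = 1/121.
  c_2 = 1/(11)^3 = 1/1331.
The series is valid for |w/d| < 1, i.e. |z − z₀| < |d|.
Radius of convergence: R = |8 − z₀| = |11| = 11 (distance from z₀ to the singularity z = 8).

c_0 = 1/11, c_1 = 1/121, c_2 = 1/1331; R = 11.


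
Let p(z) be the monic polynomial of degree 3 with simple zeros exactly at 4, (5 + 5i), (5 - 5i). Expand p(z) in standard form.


The polynomial is p(z) = ∏_{α ∈ S} (z − α), where S = {4, (5 + 5i), (5 - 5i)}.
Expanding the product yields: p(z) = z^3 -14·z^2 + 90·z -200.
Note conjugate pairs combine to real quadratics: (z − (5+5i))(z − (5−5i)) = z² − 10z + 50.
The resulting polynomial has degree 3 and real coefficients as required.

p(z) = z^3 -14·z^2 + 90·z -200.


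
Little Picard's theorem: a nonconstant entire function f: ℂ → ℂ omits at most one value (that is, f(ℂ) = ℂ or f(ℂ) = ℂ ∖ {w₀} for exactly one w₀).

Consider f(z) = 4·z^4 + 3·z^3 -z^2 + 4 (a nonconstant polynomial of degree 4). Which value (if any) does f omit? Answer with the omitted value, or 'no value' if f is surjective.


Little Picard bounds the complement of f(ℂ) to at most one point.
For every w ∈ ℂ, the equation p(z) − w = 0 is a nonconstant polynomial in z and hence has at least one root by the fundamental theorem of algebra. So p is surjective onto ℂ, omitting no value.

Omitted value: no value.


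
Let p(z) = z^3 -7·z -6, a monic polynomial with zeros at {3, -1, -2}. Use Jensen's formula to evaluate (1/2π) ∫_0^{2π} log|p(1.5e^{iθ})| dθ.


Zeros: -2, -1, 3; r = 1.5.
Inside |z| < r: -1. Outside (|z| ≥ r): -2, 3.
p(0) = -6, so log|p(0)| = log(6) = 1.7918.
Apply Jensen: I(r) = log|p(0)| + Σ_k log(r/|z_k|), summed over zeros inside |z| < r.
  log(r/|z_k|) for z_k = -1: log(1.5/1) = 0.4055
  Outside zeros (-2, 3) contribute nothing to the Jensen sum.
Sum over inside zeros: 0.4055.
I(r) = log|p(0)| + (inside sum) = 1.7918 + 0.4055 = 2.1972.
Note: since some zeros are outside |z| ≤ r, the simplified n·log(r) form does NOT apply — only the inside zeros contribute.

I(r) ≈ 2.1972.


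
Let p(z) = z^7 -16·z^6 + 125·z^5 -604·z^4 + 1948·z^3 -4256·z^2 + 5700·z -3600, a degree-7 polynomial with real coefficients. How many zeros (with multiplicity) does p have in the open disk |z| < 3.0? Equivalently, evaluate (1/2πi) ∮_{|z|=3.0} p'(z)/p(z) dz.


The zeros of p are: (1 + 3i), (1 - 3i), 4, (3 + 3i), (3 - 3i), (2 + 1i), (2 - 1i).
Their magnitudes are: 3.162, 3.162, 4, 4.243, 4.243, 2.236, 2.236.
Zeros with |z| < R = 3.0: (2 + 1i), (2 - 1i).
Count = 2.
By the argument principle, (1/2πi) ∮_{|z|=R} p'(z)/p(z) dz equals exactly this count.

Number of zeros inside |z| < 3.0: 2.


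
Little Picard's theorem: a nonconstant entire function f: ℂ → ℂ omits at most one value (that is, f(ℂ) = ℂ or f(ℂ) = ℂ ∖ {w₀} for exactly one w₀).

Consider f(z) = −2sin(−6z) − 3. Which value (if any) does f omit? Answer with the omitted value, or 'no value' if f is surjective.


Little Picard bounds the complement of f(ℂ) to at most one point.
sin is entire and surjective onto ℂ: for every w ∈ ℂ, sin(ζ) = w has a solution ζ ∈ ℂ (e.g., via the complex inverse arcsin). With ζ = −6z this gives z = ζ/(-6). Then -2·sin(−6z) takes every value in -2·ℂ = ℂ, and adding -3 is a bijection of ℂ. So f is surjective and omits no value. (Note: only on the real line is sin bounded by [−1, 1].)

Omitted value: no value.


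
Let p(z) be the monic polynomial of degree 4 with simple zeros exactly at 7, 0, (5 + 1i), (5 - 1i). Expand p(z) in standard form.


The polynomial is p(z) = ∏_{α ∈ S} (z − α), where S = {7, 0, (5 + 1i), (5 - 1i)}.
Expanding the product yields: p(z) = z^4 -17·z^3 + 96·z^2 -182·z.
Note conjugate pairs combine to real quadratics: (z − (5+1i))(z − (5−1i)) = z² − 10z + 26.
The resulting polynomial has degree 4 and real coefficients as required.

p(z) = z^4 -17·z^3 + 96·z^2 -182·z.


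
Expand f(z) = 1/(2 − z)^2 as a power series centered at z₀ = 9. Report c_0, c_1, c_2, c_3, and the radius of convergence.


Let w = z − z₀, so z = z₀ + w.
Then 2 − z = 2 − (z₀ + w) = (2 − z₀) − w = -7 − w.
f(z) = 1/(-7 − w)^2 = (1/(-7)^2) · (1 − w/(-7))^{−2}.
By the binomial series (1−u)^{−2} = Σ_{n≥0} C(n+1, 1) u^n for |u|<1, with u = w/(-7):
  c_n = C(n+1, 1) / (-7)^(n+2).
  c_0 = 1/(-7)^2 = 1/49.
  c_1 = 2/(-7)^3 = -2/343.
  c_2 = 3/(-7)^4 = 3/2401.
  c_3 = 4/(-7)^5 = -4/16807.
The series is valid for |w/d| < 1, i.e. |z − z₀| < |d|.
Radius of convergence: R = |2 − z₀| = |-7| = 7 (distance from z₀ to the singularity z = 2).

c_0 = 1/49, c_1 = -2/343, c_2 = 3/2401, c_3 = -4/16807; R = 7.


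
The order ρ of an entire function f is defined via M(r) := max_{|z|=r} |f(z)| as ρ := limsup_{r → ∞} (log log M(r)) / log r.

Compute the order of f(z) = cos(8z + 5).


cos(w) is a linear combination of e^{iw} and e^{−iw} (or e^w, e^{−w} in the hyperbolic case), so |cos(w)| ≤ e^{|w|}. With w = 8z + 5, |w| ≤ 8|z| + 5 = 8r + 5 on |z| = r, giving M(r) ≤ e^{8r + 5}, so ρ ≤ 1. On a suitable ray (z = it for sin/cos; z = t for sinh/cosh, t real → ∞), |cos(8z + 5)| grows like e^{8|t|}/2, so ρ ≥ 1. Hence ρ = 1.
Therefore ρ = 1.

Order ρ = 1.


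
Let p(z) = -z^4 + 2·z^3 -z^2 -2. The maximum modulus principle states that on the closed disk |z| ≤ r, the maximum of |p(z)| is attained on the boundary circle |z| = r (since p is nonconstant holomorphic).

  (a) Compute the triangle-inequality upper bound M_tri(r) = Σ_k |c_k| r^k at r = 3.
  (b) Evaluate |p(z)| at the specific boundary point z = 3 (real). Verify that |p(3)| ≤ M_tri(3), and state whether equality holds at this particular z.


Coefficients: c_0 = -2, c_1 = 0, c_2 = -1, c_3 = 2, c_4 = -1. Radius r = 3.
Part (a). Triangle bound: M_tri(r) = Σ_k |c_k| r^k
  = |-2|·3^0 + |0|·3^1 + |-1|·3^2 + |2|·3^3 + |-1|·3^4
  = 2 + 0 + 9 + 54 + 81 = 146.
This bounds M(r) := max_{|z|=r} |p(z)| from above; equality holds iff all terms c_k z^k can be made to align in phase at a single z on |z|=r.
Part (b). At z = 3 (real, on the circle |z| = r):
  p(3) = (-2)·3^0 + (0)·3^1 + (-1)·3^2 + (2)·3^3 + (-1)·3^4 = -38.
  |p(3)| = 38.
Check: |p(3)| = 38 ≤ 146 = M_tri(3). ✓ Equality does not hold at z = 3 (the coefficients have mixed signs, so the terms do not all align in phase there).

M_tri(3) = 146; |p(3)| = 38; equality at z=3: no.


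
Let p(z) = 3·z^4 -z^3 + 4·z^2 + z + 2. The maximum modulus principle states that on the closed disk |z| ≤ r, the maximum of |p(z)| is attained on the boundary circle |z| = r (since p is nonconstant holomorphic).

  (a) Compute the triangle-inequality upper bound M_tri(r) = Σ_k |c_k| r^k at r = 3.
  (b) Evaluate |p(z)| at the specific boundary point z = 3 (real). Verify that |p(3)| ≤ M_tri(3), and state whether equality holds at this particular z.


Coefficients: c_0 = 2, c_1 = 1, c_2 = 4, c_3 = -1, c_4 = 3. Radius r = 3.
Part (a). Triangle bound: M_tri(r) = Σ_k |c_k| r^k
  = |2|·3^0 + |1|·3^1 + |4|·3^2 + |-1|·3^3 + |3|·3^4
  = 2 + 3 + 36 + 27 + 243 = 311.
This bounds M(r) := max_{|z|=r} |p(z)| from above; equality holds iff all terms c_k z^k can be made to align in phase at a single z on |z|=r.
Part (b). At z = 3 (real, on the circle |z| = r):
  p(3) = (2)·3^0 + (1)·3^1 + (4)·3^2 + (-1)·3^3 + (3)·3^4 = 257.
  |p(3)| = 257.
Check: |p(3)| = 257 ≤ 311 = M_tri(3). ✓ Equality does not hold at z = 3 (the coefficients have mixed signs, so the terms do not all align in phase there).

M_tri(3) = 311; |p(3)| = 257; equality at z=3: no.


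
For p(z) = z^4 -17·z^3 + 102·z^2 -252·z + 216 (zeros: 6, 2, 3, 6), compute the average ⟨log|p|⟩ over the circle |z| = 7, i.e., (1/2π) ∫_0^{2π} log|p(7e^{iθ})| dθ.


Zeros: 2, 3, 6, 6; r = 7.
Inside |z| < r: 2, 3, 6, 6. Outside (|z| ≥ r): ∅.
p(0) = 216, so log|p(0)| = log(216) = 5.3753.
Apply Jensen: I(r) = log|p(0)| + Σ_k log(r/|z_k|), summed over zeros inside |z| < r.
  log(r/|z_k|) for z_k = 6: log(7/6) = 0.1542
  log(r/|z_k|) for z_k = 2: log(7/2) = 1.2528
  log(r/|z_k|) for z_k = 3: log(7/3) = 0.8473
  log(r/|z_k|) for z_k = 6: log(7/6) = 0.1542
Sum over inside zeros: 2.4084.
I(r) = log|p(0)| + (inside sum) = 5.3753 + 2.4084 = 7.7836.
Closed form (all zeros inside, monic): I(r) = n·log(r) = 4·log(7) = 7.7836. ✓

I(r) ≈ 7.7836.


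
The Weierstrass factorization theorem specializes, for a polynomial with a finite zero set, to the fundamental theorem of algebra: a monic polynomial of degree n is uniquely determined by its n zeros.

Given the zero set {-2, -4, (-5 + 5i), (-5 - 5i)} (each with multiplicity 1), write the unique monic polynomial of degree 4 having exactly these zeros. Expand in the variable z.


The polynomial is p(z) = ∏_{α ∈ S} (z − α), where S = {-2, -4, (-5 + 5i), (-5 - 5i)}.
Expanding the product yields: p(z) = z^4 + 16·z^3 + 118·z^2 + 380·z + 400.
Note conjugate pairs combine to real quadratics: (z − (-5+5i))(z − (-5−5i)) = z² + 10z + 50.
The resulting polynomial has degree 4 and real coefficients as required.

p(z) = z^4 + 16·z^3 + 118·z^2 + 380·z + 400.


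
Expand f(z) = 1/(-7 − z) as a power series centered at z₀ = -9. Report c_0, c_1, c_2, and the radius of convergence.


Let w = z − z₀, so z = z₀ + w.
Then -7 − z = -7 − (z₀ + w) = (-7 − z₀) − w = 2 − w.
f(z) = 1/(2 − w) = (1/(2)) · 1/(1 − w/(2)) = Σ_{n≥0} w^n / (2)^(n+1).
So c_n = 1/(2)^(n+1):
  c_0 = 1/(2)^1 = 1/2.
  c_1 = 1/(2)^2 = 1/4.
  c_2 = 1/(2)^3 = 1/8.
The series is valid for |w/d| < 1, i.e. |z − z₀| < |d|.
Radius of convergence: R = |-7 − z₀| = |2| = 2 (distance from z₀ to the singularity z = -7).

c_0 = 1/2, c_1 = 1/4, c_2 = 1/8; R = 2.


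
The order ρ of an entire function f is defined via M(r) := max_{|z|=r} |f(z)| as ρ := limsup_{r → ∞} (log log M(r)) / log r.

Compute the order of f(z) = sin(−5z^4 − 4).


Write sin(w) = (e^{iw} ± e^{−iw})/(2 or 2i), so |sin(w)| ≤ e^{|w|}. With w = −5z^4 − 4, |w| ≤ 5r^4 + 4 on |z|=r, giving M(r) ≤ e^{5r^4 + 4} and ρ ≤ 4. For the lower bound, choose z on |z|=r with -5z^4 purely imaginary of modulus 5r^4; then |sin(−5z^4 − 4)| grows like e^{5r^4}/2, so ρ ≥ 4. Hence ρ = 4.
Therefore ρ = 4.

Order ρ = 4.


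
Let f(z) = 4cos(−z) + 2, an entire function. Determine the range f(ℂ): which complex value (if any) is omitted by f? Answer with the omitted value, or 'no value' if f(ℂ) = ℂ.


Little Picard bounds the complement of f(ℂ) to at most one point.
cos is entire and surjective onto ℂ: for every w ∈ ℂ, cos(ζ) = w has a solution ζ ∈ ℂ (e.g., via the complex inverse arccos). With ζ = −z this gives z = ζ/(-1). Then 4·cos(−z) takes every value in 4·ℂ = ℂ, and adding 2 is a bijection of ℂ. So f is surjective and omits no value. (Note: only on the real line is cos bounded by [−1, 1].)

Omitted value: no value.


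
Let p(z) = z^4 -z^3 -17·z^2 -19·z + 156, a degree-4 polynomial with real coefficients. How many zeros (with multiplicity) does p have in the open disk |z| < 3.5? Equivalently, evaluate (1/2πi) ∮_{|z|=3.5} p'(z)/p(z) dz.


The zeros of p are: 3, (-3 + 2i), (-3 - 2i), 4.
Their magnitudes are: 3, 3.606, 3.606, 4.
Zeros with |z| < R = 3.5: 3.
Count = 1.
By the argument principle, (1/2πi) ∮_{|z|=R} p'(z)/p(z) dz equals exactly this count.

Number of zeros inside |z| < 3.5: 1.


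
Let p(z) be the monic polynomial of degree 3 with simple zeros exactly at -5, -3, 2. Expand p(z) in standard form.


The polynomial is p(z) = ∏_{α ∈ S} (z − α), where S = {-5, -3, 2}.
Expanding the product yields: p(z) = z^3 + 6·z^2 -z -30.
The resulting polynomial has degree 3 and real coefficients as required.

p(z) = z^3 + 6·z^2 -z -30.


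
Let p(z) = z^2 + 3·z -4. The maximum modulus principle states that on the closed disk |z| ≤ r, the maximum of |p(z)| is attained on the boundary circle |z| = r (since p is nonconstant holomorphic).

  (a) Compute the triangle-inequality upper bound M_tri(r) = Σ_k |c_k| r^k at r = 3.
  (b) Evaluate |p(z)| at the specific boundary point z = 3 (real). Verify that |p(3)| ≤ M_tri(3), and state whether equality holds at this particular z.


Coefficients: c_0 = -4, c_1 = 3, c_2 = 1. Radius r = 3.
Part (a). Triangle bound: M_tri(r) = Σ_k |c_k| r^k
  = |-4|·3^0 + |3|·3^1 + |1|·3^2
  = 4 + 9 + 9 = 22.
This bounds M(r) := max_{|z|=r} |p(z)| from above; equality holds iff all terms c_k z^k can be made to align in phase at a single z on |z|=r.
Part (b). At z = 3 (real, on the circle |z| = r):
  p(3) = (-4)·3^0 + (3)·3^1 + (1)·3^2 = 14.
  |p(3)| = 14.
Check: |p(3)| = 14 ≤ 22 = M_tri(3). ✓ Equality does not hold at z = 3 (the coefficients have mixed signs, so the terms do not all align in phase there).

M_tri(3) = 22; |p(3)| = 14; equality at z=3: no.


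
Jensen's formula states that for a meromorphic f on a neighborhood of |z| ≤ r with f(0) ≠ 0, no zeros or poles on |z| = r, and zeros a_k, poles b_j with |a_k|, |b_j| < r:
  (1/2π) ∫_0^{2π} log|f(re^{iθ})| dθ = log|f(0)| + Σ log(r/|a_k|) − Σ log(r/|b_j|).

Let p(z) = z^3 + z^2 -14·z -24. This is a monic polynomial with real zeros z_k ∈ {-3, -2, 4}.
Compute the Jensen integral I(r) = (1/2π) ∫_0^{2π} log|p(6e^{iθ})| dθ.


Zeros: -3, -2, 4; r = 6.
Inside |z| < r: -3, -2, 4. Outside (|z| ≥ r): ∅.
p(0) = -24, so log|p(0)| = log(24) = 3.1781.
Apply Jensen: I(r) = log|p(0)| + Σ_k log(r/|z_k|), summed over zeros inside |z| < r.
  log(r/|z_k|) for z_k = -3: log(6/3) = 0.6931
  log(r/|z_k|) for z_k = -2: log(6/2) = 1.0986
  log(r/|z_k|) for z_k = 4: log(6/4) = 0.4055
Sum over inside zeros: 2.1972.
I(r) = log|p(0)| + (inside sum) = 3.1781 + 2.1972 = 5.3753.
Closed form (all zeros inside, monic): I(r) = n·log(r) = 3·log(6) = 5.3753. ✓

I(r) ≈ 5.3753.


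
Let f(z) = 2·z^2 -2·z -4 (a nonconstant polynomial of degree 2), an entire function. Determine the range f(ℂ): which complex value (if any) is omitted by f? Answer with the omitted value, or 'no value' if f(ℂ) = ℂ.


Little Picard bounds the complement of f(ℂ) to at most one point.
For every w ∈ ℂ, the equation p(z) − w = 0 is a nonconstant polynomial in z and hence has at least one root by the fundamental theorem of algebra. So p is surjective onto ℂ, omitting no value.

Omitted value: no value.


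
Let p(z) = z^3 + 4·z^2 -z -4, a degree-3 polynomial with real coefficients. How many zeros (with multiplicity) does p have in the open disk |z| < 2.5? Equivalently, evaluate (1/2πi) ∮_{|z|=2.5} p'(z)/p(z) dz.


The zeros of p are: -1, -4, 1.
Their magnitudes are: 1, 4, 1.
Zeros with |z| < R = 2.5: -1, 1.
Count = 2.
By the argument principle, (1/2πi) ∮_{|z|=R} p'(z)/p(z) dz equals exactly this count.

Number of zeros inside |z| < 2.5: 2.


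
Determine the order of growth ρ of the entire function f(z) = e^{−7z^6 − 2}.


|e^{−7z^6 − 2}| = e^{Re(-7·z^6) + -2} ≤ e^{7|z|^6 + -2} = e^{7r^6 + -2} on |z| = r, so ρ ≤ 6. Choosing z on |z|=r so that -7·z^6 is real positive (always possible by picking arg z appropriately) gives |f(z)| = e^{7r^6 + -2}, matching the bound. The additive constant -2 does not affect log log M(r) ~ 6·log r. Hence ρ = 6.
Therefore ρ = 6.

Order ρ = 6.


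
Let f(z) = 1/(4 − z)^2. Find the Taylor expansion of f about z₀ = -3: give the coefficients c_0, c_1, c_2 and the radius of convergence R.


Let w = z − z₀, so z = z₀ + w.
Then 4 − z = 4 − (z₀ + w) = (4 − z₀) − w = 7 − w.
f(z) = 1/(7 − w)^2 = (1/(7)^2) · (1 − w/(7))^{−2}.
By the binomial series (1−u)^{−2} = Σ_{n≥0} C(n+1, 1) u^n for |u|<1, with u = w/(7):
  c_n = C(n+1, 1) / (7)^(n+2).
  c_0 = 1/(7)^2 = 1/49.
  c_1 = 2/(7)^3 = 2/343.
  c_2 = 3/(7)^4 = 3/2401.
The series is valid for |w/d| < 1, i.e. |z − z₀| < |d|.
Radius of convergence: R = |4 − z₀| = |7| = 7 (distance from z₀ to the singularity z = 4).

c_0 = 1/49, c_1 = 2/343, c_2 = 3/2401; R = 7.


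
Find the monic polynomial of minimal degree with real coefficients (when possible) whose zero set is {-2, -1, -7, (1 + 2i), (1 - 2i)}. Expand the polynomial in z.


The polynomial is p(z) = ∏_{α ∈ S} (z − α), where S = {-2, -1, -7, (1 + 2i), (1 - 2i)}.
Expanding the product yields: p(z) = z^5 + 8·z^4 + 8·z^3 + 18·z^2 + 87·z + 70.
Note conjugate pairs combine to real quadratics: (z − (1+2i))(z − (1−2i)) = z² − 2z + 5.
The resulting polynomial has degree 5 and real coefficients as required.

p(z) = z^5 + 8·z^4 + 8·z^3 + 18·z^2 + 87·z + 70.


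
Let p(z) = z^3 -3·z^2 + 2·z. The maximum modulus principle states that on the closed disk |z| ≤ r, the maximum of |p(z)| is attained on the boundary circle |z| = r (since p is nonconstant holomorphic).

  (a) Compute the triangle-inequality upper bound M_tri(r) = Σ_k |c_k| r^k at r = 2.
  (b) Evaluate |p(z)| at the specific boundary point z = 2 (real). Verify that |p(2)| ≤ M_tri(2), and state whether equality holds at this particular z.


Coefficients: c_0 = 0, c_1 = 2, c_2 = -3, c_3 = 1. Radius r = 2.
Part (a). Triangle bound: M_tri(r) = Σ_k |c_k| r^k
  = |0|·2^0 + |2|·2^1 + |-3|·2^2 + |1|·2^3
  = 0 + 4 + 12 + 8 = 24.
This bounds M(r) := max_{|z|=r} |p(z)| from above; equality holds iff all terms c_k z^k can be made to align in phase at a single z on |z|=r.
Part (b). At z = 2 (real, on the circle |z| = r):
  p(2) = (0)·2^0 + (2)·2^1 + (-3)·2^2 + (1)·2^3 = 0.
  |p(2)| = 0.
Check: |p(2)| = 0 ≤ 24 = M_tri(2). ✓ Equality does not hold at z = 2 (the coefficients have mixed signs, so the terms do not all align in phase there).

M_tri(2) = 24; |p(2)| = 0; equality at z=2: no.
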